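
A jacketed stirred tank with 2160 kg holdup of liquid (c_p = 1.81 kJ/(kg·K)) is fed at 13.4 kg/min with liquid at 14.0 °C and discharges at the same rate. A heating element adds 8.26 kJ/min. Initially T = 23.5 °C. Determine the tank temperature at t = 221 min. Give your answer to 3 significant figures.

16.7 °C

Unsteady energy balance on the tank contents: M c_p dT/dt = ṁ c_p (T_in − T) + 8.26.
Rearrange: dT/dt = (T_ss − T)/τ with τ = M/ṁ = 161.19 min and T_ss = T_in + Q̇/(ṁ c_p) = 14.341 °C.
T approaches T_ss exponentially: T(t) = T_ss + (T₀ − T_ss) e^(−t/τ).
T(221) = 14.341 + (9.1594)·e^(−221/161.19) = 14.341 + (9.1594)·0.25385 = 16.666 °C.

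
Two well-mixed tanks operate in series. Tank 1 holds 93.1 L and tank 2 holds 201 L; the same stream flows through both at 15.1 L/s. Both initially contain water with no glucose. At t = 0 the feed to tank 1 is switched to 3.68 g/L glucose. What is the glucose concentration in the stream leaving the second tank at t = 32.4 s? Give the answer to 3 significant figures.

Time constants: τᵢ = Vᵢ/Q for each well-mixed tank.
τ₁ = 93.1/15.1 = 6.1656 s; τ₂ = 201/15.1 = 13.311 s.
Tank 1: C₁ = C_in(1 − e^(−t/τ₁)). Tank 2 (τ₁ ≠ τ₂): C₂ = C_in[1 − (τ₁ e^(−t/τ₁) − τ₂ e^(−t/τ₂))/(τ₁ − τ₂)].
At t = 32.4: e^(−t/τ₁) = 0.0052214, e^(−t/τ₂) = 0.087683.
C₂ = 3.68·[1 − (6.1656·0.0052214 − 13.311·0.087683)/(-7.1457)] = 3.68·0.84117 = 3.0955 g/L.

3.10 g/L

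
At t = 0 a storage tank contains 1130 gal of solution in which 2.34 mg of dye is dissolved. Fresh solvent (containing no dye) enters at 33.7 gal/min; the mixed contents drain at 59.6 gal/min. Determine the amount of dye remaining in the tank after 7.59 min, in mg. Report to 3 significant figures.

Total volume: dV/dt = Q_in − Q_out = -25.900 gal/min, so V(t) = 1130 − 25.900 t and V(7.59) = 933.42 gal.
No dye enters, so dm/dt = −Q_out · (m/V).
Separate: dm/m = −Q_out dt/V(t) ⇒ ln(m/m₀) = −(Q_out/(Q_in−Q_out)) ln(V/V₀).
m = m₀ (V₀/V)^(Q_out/(Q_in−Q_out)) = 2.34 × (1130/933.42)^(-2.3012) = 1.5074 mg.

1.51 mg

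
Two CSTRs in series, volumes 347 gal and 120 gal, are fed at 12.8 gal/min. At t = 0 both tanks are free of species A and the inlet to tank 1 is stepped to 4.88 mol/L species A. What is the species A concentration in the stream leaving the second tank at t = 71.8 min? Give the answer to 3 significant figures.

4.35 mol/L

Species balance on tank i: dCᵢ/dt = (Cᵢ₋₁ − Cᵢ)/τᵢ with τᵢ = Vᵢ/Q.
τ₁ = 347/12.8 = 27.109 min; τ₂ = 120/12.8 = 9.3750 min.
Tank 1: C₁ = C_in(1 − e^(−t/τ₁)). Tank 2 (τ₁ ≠ τ₂): C₂ = C_in[1 − (τ₁ e^(−t/τ₁) − τ₂ e^(−t/τ₂))/(τ₁ − τ₂)].
At t = 71.8: e^(−t/τ₁) = 0.070755, e^(−t/τ₂) = 0.00047194.
C₂ = 4.88·[1 − (27.109·0.070755 − 9.3750·0.00047194)/(17.734)] = 4.88·0.89209 = 4.3534 mol/L.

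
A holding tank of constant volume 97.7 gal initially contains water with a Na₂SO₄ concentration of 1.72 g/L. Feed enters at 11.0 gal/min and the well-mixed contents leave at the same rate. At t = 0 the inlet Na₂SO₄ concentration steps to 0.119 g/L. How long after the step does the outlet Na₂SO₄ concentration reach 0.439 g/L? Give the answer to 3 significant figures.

Species balance: V dC/dt = Q(C_in − C) ⇒ τ = V/Q = 8.8818 min.
C(t) = C_in + (C₀ − C_in) e^(−t/τ). Set C = 0.439 and solve for t:
e^(−t/τ) = (C − C_in)/(C₀ − C_in) = (0.439 − 0.119)/(1.72 − 0.119) = 0.19988
t = −τ ln(…) = 8.8818 × 1.6101 = 14.300 min.

14.3 min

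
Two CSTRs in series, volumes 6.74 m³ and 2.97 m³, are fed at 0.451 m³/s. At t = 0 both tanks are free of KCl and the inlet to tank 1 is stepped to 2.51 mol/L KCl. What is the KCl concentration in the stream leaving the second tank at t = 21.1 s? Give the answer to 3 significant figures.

1.50 mol/L

Time constants: τᵢ = Vᵢ/Q for each well-mixed tank.
τ₁ = 6.74/0.451 = 14.945 s; τ₂ = 2.97/0.451 = 6.5854 s.
Solving the cascade with C₁(0)=C₂(0)=0 gives C₂(t) = C_in[1 − (τ₁ e^(−t/τ₁) − τ₂ e^(−t/τ₂))/(τ₁ − τ₂)].
At t = 21.1: e^(−t/τ₁) = 0.24368, e^(−t/τ₂) = 0.040596.
C₂ = 2.51·[1 − (14.945·0.24368 − 6.5854·0.040596)/(8.3592)] = 2.51·0.59632 = 1.4968 mol/L.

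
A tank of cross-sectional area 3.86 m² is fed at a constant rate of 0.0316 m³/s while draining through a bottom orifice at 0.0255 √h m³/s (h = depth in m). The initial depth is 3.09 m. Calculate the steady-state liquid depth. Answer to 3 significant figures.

A dh/dt = Q_in − 0.0255 √h. Steady state requires inflow = outflow:
Q_in = 0.0255 √h_ss ⇒ √h_ss = 0.0316/0.0255 = 1.2392.
h_ss = 1.2392² = 1.5357 m. (Since h₀ = 3.09 m > h_ss, the level will fall toward this value.)

1.54 m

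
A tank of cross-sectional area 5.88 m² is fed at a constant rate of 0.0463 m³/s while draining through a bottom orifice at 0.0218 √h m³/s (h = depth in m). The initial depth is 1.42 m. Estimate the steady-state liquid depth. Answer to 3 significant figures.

4.51 m

Accumulation of liquid (constant cross-section A): A dh/dt = Q_in − 0.0218 √h. At steady state dh/dt = 0:
Q_in = 0.0218 √h_ss ⇒ √h_ss = 0.0463/0.0218 = 2.1239.
h_ss = 2.1239² = 4.5108 m. (Since h₀ = 1.42 m < h_ss, the level will rise toward this value.)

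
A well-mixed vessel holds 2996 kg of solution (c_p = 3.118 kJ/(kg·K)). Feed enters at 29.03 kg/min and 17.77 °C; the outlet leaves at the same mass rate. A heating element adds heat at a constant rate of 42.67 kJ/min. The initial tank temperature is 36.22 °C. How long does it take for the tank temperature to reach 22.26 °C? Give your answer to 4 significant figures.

154.6 min

Unsteady energy balance on the tank contents: M c_p dT/dt = ṁ c_p (T_in − T) + 42.67.
τ = M/ṁ = 103.204 min; T_ss = T_in + Q̇/(ṁ c_p) = 18.2414 °C.
T(t) = T_ss + (T₀ − T_ss) e^(−t/τ). Set T = 22.26:
e^(−t/τ) = (22.26 − 18.2414)/(36.22 − 18.2414) = 0.223521
t = −103.204 · ln(0.223521) = 154.625 min.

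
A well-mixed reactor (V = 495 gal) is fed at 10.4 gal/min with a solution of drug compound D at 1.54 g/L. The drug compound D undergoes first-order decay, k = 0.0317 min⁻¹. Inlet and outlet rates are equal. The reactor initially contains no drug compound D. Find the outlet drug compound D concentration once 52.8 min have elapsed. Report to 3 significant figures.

0.576 g/L

Accumulation = in − out − consumed: V dC/dt = Q C_in − Q C − k V C.
dC/dt = (Q/V) C_in − (Q/V + k) C; effective rate a = Q/V + k = 0.021010 + 0.0317 = 0.052710 min⁻¹.
C_ss = Q C_in/(Q + kV) = 0.61384 g/L; C(t) = C_ss + (C₀ − C_ss) e^(−a t).
C(52.8) = 0.61384 + (-0.61384)·e^(−0.052710·52.8) = 0.61384 + (-0.61384)·0.061847 = 0.57588 g/L.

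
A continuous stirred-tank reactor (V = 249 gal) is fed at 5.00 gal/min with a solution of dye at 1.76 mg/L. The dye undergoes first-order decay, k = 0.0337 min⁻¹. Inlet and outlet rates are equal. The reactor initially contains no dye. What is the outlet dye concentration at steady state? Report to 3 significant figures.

Species balance: V dC/dt = Q C_in − Q C − k V C.
Steady state (dC/dt = 0): C_ss = Q C_in/(Q + kV) = C_in/(1 + kV/Q).
C_ss = 5.00·1.76/(5.00 + 0.0337·249) = 8.8000/13.391 = 0.65714 mg/L.

0.657 mg/L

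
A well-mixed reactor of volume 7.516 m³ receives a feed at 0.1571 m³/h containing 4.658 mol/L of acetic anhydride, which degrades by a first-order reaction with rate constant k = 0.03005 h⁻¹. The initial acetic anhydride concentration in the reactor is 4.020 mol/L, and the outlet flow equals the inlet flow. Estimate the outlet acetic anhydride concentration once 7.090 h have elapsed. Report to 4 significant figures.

3.381 mol/L

Accumulation = in − out − consumed: V dC/dt = Q C_in − Q C − k V C.
This is linear with rate a = Q/V + k = 0.0509521 h⁻¹.
C_ss = Q C_in/(Q + kV) = 1.91085 mol/L; C(t) = C_ss + (C₀ − C_ss) e^(−a t).
C(7.090) = 1.91085 + (2.10915)·e^(−0.0509521·7.090) = 1.91085 + (2.10915)·0.696805 = 3.38052 mol/L.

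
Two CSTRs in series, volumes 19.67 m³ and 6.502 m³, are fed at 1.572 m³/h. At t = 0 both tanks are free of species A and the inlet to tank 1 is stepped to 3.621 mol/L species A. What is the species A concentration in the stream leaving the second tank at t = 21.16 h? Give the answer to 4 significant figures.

Each tank obeys Vᵢ dCᵢ/dt = Q(Cᵢ₋₁ − Cᵢ), so τᵢ = Vᵢ/Q.
τ₁ = 19.67/1.572 = 12.5127 h; τ₂ = 6.502/1.572 = 4.13613 h.
Solving the cascade with C₁(0)=C₂(0)=0 gives C₂(t) = C_in[1 − (τ₁ e^(−t/τ₁) − τ₂ e^(−t/τ₂))/(τ₁ − τ₂)].
At t = 21.16: e^(−t/τ₁) = 0.184321, e^(−t/τ₂) = 0.00600063.
C₂ = 3.621·[1 − (12.5127·0.184321 − 4.13613·0.00600063)/(8.37659)] = 3.621·0.727630 = 2.63475 mol/L.

2.635 mol/L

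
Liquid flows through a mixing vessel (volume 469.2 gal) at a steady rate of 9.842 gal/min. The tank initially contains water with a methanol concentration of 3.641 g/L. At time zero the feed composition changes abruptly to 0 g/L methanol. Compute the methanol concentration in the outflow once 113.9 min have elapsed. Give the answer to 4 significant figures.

0.3339 g/L

Mass balance on the solute (V constant): V dC/dt = Q(C_in − C).
So dC/dt = (C_in − C)/τ with τ = V/Q = 469.2/9.842 = 47.6732 min.
Solution: C(t) = C_in + (C₀ − C_in) e^(−t/τ).
C(113.9) = 0 + (3.641 − 0)·e^(−113.9/47.6732) = 0 + (3.64100)·0.0917047 = 0.333897 g/L.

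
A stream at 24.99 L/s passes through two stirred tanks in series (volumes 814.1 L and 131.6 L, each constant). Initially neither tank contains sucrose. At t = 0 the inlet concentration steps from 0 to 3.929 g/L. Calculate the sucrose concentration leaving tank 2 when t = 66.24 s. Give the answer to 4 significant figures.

Each tank obeys Vᵢ dCᵢ/dt = Q(Cᵢ₋₁ − Cᵢ), so τᵢ = Vᵢ/Q.
τ₁ = 814.1/24.99 = 32.5770 s; τ₂ = 131.6/24.99 = 5.26611 s.
Solving the cascade with C₁(0)=C₂(0)=0 gives C₂(t) = C_in[1 − (τ₁ e^(−t/τ₁) − τ₂ e^(−t/τ₂))/(τ₁ − τ₂)].
At t = 66.24: e^(−t/τ₁) = 0.130898, e^(−t/τ₂) = 3.44512e-06.
C₂ = 3.929·[1 − (32.5770·0.130898 − 5.26611·3.44512e-06)/(27.3109)] = 3.929·0.843862 = 3.31554 g/L.

3.316 g/L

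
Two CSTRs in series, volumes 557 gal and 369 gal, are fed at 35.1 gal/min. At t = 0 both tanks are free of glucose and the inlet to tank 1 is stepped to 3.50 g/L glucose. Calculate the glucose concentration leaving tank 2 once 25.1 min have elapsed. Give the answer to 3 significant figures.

2.00 g/L

Time constants: τᵢ = Vᵢ/Q for each well-mixed tank.
τ₁ = 557/35.1 = 15.869 min; τ₂ = 369/35.1 = 10.513 min.
Solving the cascade with C₁(0)=C₂(0)=0 gives C₂(t) = C_in[1 − (τ₁ e^(−t/τ₁) − τ₂ e^(−t/τ₂))/(τ₁ − τ₂)].
At t = 25.1: e^(−t/τ₁) = 0.20562, e^(−t/τ₂) = 0.091853.
C₂ = 3.50·[1 − (15.869·0.20562 − 10.513·0.091853)/(5.3561)] = 3.50·0.57107 = 1.9987 g/L.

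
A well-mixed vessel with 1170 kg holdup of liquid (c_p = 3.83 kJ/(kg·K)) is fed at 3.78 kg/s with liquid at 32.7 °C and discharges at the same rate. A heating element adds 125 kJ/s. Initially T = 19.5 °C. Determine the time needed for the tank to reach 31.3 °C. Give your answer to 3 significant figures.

241 s

Heat balance on the well-mixed liquid: M c_p dT/dt = ṁ c_p (T_in − T) + 125.
τ = M/ṁ = 309.52 s; T_ss = T_in + Q̇/(ṁ c_p) = 41.334 °C.
T(t) = T_ss + (T₀ − T_ss) e^(−t/τ). Set T = 31.3:
e^(−t/τ) = (31.3 − 41.334)/(19.5 − 41.334) = 0.45956
t = −309.52 · ln(0.45956) = 240.65 s.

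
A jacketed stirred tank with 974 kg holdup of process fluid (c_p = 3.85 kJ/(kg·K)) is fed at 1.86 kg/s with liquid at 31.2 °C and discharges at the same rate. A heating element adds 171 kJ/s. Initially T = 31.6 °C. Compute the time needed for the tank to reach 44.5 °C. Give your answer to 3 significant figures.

417 s

M c_p dT/dt = ṁ c_p (T_in − T) + Q̇.
τ = M/ṁ = 523.66 s; T_ss = T_in + Q̇/(ṁ c_p) = 55.079 °C.
T(t) = T_ss + (T₀ − T_ss) e^(−t/τ). Set T = 44.5:
e^(−t/τ) = (44.5 − 55.079)/(31.6 − 55.079) = 0.45058
t = −523.66 · ln(0.45058) = 417.47 s.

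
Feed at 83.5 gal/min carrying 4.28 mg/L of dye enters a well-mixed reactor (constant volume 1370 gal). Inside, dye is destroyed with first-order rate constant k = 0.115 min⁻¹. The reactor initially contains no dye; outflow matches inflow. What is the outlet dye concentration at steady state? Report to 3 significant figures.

V dC/dt = Q(C_in − C) − k V C.
Steady state (dC/dt = 0): C_ss = Q C_in/(Q + kV) = C_in/(1 + kV/Q).
C_ss = 83.5·4.28/(83.5 + 0.115·1370) = 357.38/241.05 = 1.4826 mg/L.

1.48 mg/L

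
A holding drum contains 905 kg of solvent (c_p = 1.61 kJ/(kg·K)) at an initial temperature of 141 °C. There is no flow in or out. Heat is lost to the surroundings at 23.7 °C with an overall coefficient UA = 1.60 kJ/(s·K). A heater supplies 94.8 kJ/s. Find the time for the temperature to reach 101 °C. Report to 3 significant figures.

Lumped-capacitance energy balance: M c_p dT/dt = UA(T_amb − T) + Q̇.
τ = M c_p/UA = 910.66 s; T_ss = T_amb + Q̇/UA = 23.7 + 94.8/1.60 = 82.950 °C.
T(t) = T_ss + (T₀ − T_ss)e^(−t/τ); set T = 101:
t = −τ ln[(T − T_ss)/(T₀ − T_ss)] = −910.66 · ln(0.31094) = 1063.8 s.

1060 s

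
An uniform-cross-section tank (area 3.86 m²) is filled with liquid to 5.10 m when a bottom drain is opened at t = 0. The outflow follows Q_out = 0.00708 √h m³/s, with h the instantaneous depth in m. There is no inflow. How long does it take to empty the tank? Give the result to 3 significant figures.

2460 s

Volume balance on the tank: A dh/dt = −0.00708 √h.
Separate and integrate: 2(√h − √h₀) = −(0.00708/A) t.
Set h = 0: 2√h₀ = (0.00708/A) t_empty ⇒ t_empty = 2A√h₀/0.00708.
t_empty = 2·3.86·√5.10/0.00708 = 7.7200·2.2583/0.00708 = 2462.5 s.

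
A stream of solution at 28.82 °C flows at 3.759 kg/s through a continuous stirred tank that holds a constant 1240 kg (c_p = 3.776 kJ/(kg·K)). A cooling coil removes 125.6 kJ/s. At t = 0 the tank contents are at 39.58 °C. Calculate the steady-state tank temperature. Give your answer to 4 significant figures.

Unsteady energy balance on the tank contents: M c_p dT/dt = ṁ c_p (T_in − T) − 125.6.
At steady state dT/dt = 0 ⇒ T_ss = T_in − Q̇/(ṁ c_p) = 28.82 − 125.6/(3.759·3.776) = 19.9712 °C.

19.97 °C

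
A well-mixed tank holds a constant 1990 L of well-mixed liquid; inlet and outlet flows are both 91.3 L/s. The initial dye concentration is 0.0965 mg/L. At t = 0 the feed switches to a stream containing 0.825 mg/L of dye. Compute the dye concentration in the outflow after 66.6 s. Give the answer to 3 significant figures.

Mass balance on the solute (V constant): V dC/dt = Q(C_in − C).
So dC/dt = (C_in − C)/τ with τ = V/Q = 1990/91.3 = 21.796 s.
This is linear first-order; C(t) = C_in + (C₀ − C_in) e^(−t/τ).
C(66.6) = 0.825 + (0.0965 − 0.825)·e^(−66.6/21.796) = 0.825 + (-0.72850)·0.047096 = 0.79069 mg/L.

0.791 mg/L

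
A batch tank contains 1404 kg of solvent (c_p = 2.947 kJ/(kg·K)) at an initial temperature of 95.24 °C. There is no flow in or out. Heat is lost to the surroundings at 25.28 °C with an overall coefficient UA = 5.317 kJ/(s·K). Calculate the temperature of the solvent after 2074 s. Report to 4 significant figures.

30.15 °C

M c_p dT/dt = −UA(T − T_amb).
dT/dt = (T_ss − T)/τ with T_ss = T_amb = 25.2800 °C, τ = M c_p/UA = 1404·2.947/5.317 = 778.181 s.
Integrating: T(t) = T_ss + (T₀ − T_ss) e^(−t/τ).
T(2074) = 25.2800 + (69.9600)·0.0695861 = 30.1482 °C.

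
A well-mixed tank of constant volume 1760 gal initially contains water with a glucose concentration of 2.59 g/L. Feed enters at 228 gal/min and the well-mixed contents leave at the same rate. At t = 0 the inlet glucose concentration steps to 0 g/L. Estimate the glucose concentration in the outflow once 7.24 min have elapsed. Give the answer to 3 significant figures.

1.01 g/L

Mass balance on the solute (V constant): V dC/dt = Q(C_in − C).
So dC/dt = (C_in − C)/τ with τ = V/Q = 1760/228 = 7.7193 min.
C approaches C_in exponentially: C(t) = C_in + (C₀ − C_in) e^(−t/τ).
C(7.24) = 0 + (2.59 − 0)·e^(−7.24/7.7193) = 0 + (2.5900)·0.39145 = 1.0138 g/L.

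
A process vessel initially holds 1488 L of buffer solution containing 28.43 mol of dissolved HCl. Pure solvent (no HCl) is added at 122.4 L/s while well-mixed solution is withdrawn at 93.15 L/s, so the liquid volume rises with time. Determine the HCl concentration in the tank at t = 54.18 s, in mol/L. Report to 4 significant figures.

0.0009190 mol/L

Let m(t) be the amount of HCl. Volume: V(t) = V₀ + (Q_in − Q_out) t = 1488 + 29.2500 t; V(54.18) = 3072.77 L.
Solute balance: dm/dt = 0 − Q_out C = −Q_out m/V(t).
dm/m = −Q_out dt/(V₀ + 29.2500 t); integrating gives ln(m/m₀) = −(Q_out/(Q_in−Q_out)) ln(V/V₀).
m = m₀ (V₀/V)^(Q_out/(Q_in−Q_out)) = 28.43 × (1488/3072.77)^(3.18462) = 2.82395 mol.
C = m/V = 2.82395/3072.77 = 0.000919026 mol/L.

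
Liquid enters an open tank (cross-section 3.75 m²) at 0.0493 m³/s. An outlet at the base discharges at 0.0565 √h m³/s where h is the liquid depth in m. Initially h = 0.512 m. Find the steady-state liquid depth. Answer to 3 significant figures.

Level balance: A dh/dt = 0.0493 − 0.0565 √h. Setting dh/dt = 0:
Q_in = 0.0565 √h_ss ⇒ √h_ss = 0.0493/0.0565 = 0.87257.
h_ss = 0.87257² = 0.76137 m. (Since h₀ = 0.512 m < h_ss, the level will rise toward this value.)

0.761 m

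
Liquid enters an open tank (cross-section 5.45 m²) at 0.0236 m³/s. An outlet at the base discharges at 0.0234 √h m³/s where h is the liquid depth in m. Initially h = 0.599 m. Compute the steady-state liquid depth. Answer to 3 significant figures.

1.02 m

Mass balance (ρ constant): A dh/dt = Q_in − 0.0234 √h. At steady state dh/dt = 0:
Q_in = 0.0234 √h_ss ⇒ √h_ss = 0.0236/0.0234 = 1.0085.
h_ss = 1.0085² = 1.0172 m. (Since h₀ = 0.599 m < h_ss, the level will rise toward this value.)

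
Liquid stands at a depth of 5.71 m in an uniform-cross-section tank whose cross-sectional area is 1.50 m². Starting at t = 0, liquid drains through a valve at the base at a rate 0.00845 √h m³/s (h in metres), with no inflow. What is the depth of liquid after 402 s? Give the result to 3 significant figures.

Accumulation of liquid (constant cross-section A): A dh/dt = −0.00845 √h.
This is separable: 2 d(√h)/dt = −0.00845/A, so √h = √h₀ − (0.00845/(2A)) t.
√h = √5.71 − 0.00845·402/(2·1.50) = 2.3896 − 1.1323 = 1.2573.
h = 1.2573² = 1.5807 m.

1.58 m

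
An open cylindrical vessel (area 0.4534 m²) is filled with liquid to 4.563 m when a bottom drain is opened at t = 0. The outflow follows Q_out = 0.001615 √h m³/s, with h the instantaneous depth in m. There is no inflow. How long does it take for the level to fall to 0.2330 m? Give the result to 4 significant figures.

With no inflow, A dh/dt = −0.001615 √h.
∫ h^(−1/2) dh = −(0.001615/A) ∫ dt, giving 2√h = 2√h₀ − (0.001615/A) t.
t = 2A(√h₀ − √h)/0.001615 = 2·0.4534·(√4.563 − √0.2330)/0.001615
  = 0.906800 × (2.13612 − 0.482701) / 0.001615 = 928.371 s.

928.4 s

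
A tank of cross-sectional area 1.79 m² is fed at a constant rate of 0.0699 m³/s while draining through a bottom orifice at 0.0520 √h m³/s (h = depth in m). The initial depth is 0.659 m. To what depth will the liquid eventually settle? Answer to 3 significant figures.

Mass balance (ρ constant): A dh/dt = Q_in − 0.0520 √h. At steady state dh/dt = 0:
Q_in = 0.0520 √h_ss ⇒ √h_ss = 0.0699/0.0520 = 1.3442.
h_ss = 1.3442² = 1.8070 m. (Since h₀ = 0.659 m < h_ss, the level will rise toward this value.)

1.81 m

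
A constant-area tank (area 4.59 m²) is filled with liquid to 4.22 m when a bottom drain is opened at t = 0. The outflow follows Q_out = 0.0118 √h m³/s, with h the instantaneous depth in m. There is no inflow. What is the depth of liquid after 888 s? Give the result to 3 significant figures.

Mass balance (ρ constant): A dh/dt = −0.0118 √h.
∫ h^(−1/2) dh = −(0.0118/A) ∫ dt, giving 2√h = 2√h₀ − (0.0118/A) t.
√h = √4.22 − 0.0118·888/(2·4.59) = 2.0543 − 1.1414 = 0.91283.
h = 0.91283² = 0.83325 m.

0.833 m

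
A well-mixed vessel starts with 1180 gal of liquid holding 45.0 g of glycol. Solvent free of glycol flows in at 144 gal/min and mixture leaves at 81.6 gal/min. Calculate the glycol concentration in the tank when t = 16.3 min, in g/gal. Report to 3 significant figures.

Let m(t) be the amount of glycol. Volume: V(t) = V₀ + (Q_in − Q_out) t = 1180 + 62.400 t; V(16.3) = 2197.1 gal.
Species balance (pure solvent in): dm/dt = −Q_out · m/V(t).
Separate: dm/m = −Q_out dt/V(t) ⇒ ln(m/m₀) = −(Q_out/(Q_in−Q_out)) ln(V/V₀).
m = m₀ (V₀/V)^(Q_out/(Q_in−Q_out)) = 45.0 × (1180/2197.1)^(1.3077) = 19.961 g.
C = m/V = 19.961/2197.1 = 0.0090849 g/gal.

0.00908 g/gal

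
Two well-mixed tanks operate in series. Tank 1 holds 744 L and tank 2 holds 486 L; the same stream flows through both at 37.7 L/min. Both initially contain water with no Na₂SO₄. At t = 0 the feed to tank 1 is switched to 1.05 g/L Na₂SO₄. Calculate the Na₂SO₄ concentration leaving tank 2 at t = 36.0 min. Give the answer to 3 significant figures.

0.683 g/L

Species balance on tank i: dCᵢ/dt = (Cᵢ₋₁ − Cᵢ)/τᵢ with τᵢ = Vᵢ/Q.
τ₁ = 744/37.7 = 19.735 min; τ₂ = 486/37.7 = 12.891 min.
Solving the cascade with C₁(0)=C₂(0)=0 gives C₂(t) = C_in[1 − (τ₁ e^(−t/τ₁) − τ₂ e^(−t/τ₂))/(τ₁ − τ₂)].
At t = 36.0: e^(−t/τ₁) = 0.16135, e^(−t/τ₂) = 0.061262.
C₂ = 1.05·[1 − (19.735·0.16135 − 12.891·0.061262)/(6.8435)] = 1.05·0.65012 = 0.68263 g/L.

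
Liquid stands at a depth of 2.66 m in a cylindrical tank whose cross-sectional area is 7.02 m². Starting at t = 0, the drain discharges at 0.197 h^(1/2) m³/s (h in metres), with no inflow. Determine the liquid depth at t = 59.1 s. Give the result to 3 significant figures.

0.643 m

With no inflow, A dh/dt = −0.197 √h.
∫ h^(−1/2) dh = −(0.197/A) ∫ dt, giving 2√h = 2√h₀ − (0.197/A) t.
√h = √2.66 − 0.197·59.1/(2·7.02) = 1.6310 − 0.82925 = 0.80170.
h = 0.80170² = 0.64272 m.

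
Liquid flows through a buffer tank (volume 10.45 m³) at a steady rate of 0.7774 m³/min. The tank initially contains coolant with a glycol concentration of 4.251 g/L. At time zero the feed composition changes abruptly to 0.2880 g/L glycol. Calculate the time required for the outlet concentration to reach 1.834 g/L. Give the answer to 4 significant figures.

12.65 min

Species balance: V dC/dt = Q(C_in − C) ⇒ τ = V/Q = 13.4422 min.
C(t) = C_in + (C₀ − C_in) e^(−t/τ). Set C = 1.834 and solve for t:
e^(−t/τ) = (C − C_in)/(C₀ − C_in) = (1.834 − 0.2880)/(4.251 − 0.2880) = 0.390109
t = −τ ln(…) = 13.4422 × 0.941330 = 12.6536 min.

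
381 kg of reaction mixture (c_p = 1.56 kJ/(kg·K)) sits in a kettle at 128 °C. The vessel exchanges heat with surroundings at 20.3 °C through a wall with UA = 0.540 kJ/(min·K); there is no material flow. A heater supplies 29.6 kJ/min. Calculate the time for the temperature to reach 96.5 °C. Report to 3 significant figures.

First-law balance (no shaft work): M c_p dT/dt = −UA(T − T_amb) + Q̇.
τ = M c_p/UA = 1100.7 min; T_ss = T_amb + Q̇/UA = 20.3 + 29.6/0.540 = 75.115 °C.
T(t) = T_ss + (T₀ − T_ss)e^(−t/τ); set T = 96.5:
t = −τ ln[(T − T_ss)/(T₀ − T_ss)] = −1100.7 · ln(0.40437) = 996.57 min.

997 min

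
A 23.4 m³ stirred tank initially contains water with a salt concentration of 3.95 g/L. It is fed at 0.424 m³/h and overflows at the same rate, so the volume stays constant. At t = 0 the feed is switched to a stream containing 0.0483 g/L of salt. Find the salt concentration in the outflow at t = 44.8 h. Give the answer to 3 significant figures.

1.78 g/L

Transient balance on the dissolved component: V dC/dt = Q(C_in − C).
So dC/dt = (C_in − C)/τ with τ = V/Q = 23.4/0.424 = 55.189 h.
This is linear first-order; C(t) = C_in + (C₀ − C_in) e^(−t/τ).
C(44.8) = 0.0483 + (3.95 − 0.0483)·e^(−44.8/55.189) = 0.0483 + (3.9017)·0.44408 = 1.7809 g/L.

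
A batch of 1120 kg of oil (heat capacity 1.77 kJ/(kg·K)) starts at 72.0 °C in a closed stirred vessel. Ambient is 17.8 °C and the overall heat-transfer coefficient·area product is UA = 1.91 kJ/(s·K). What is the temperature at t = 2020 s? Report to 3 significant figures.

Lumped-capacitance energy balance: M c_p dT/dt = UA(T_amb − T).
dT/dt = (T_ss − T)/τ with T_ss = T_amb = 17.800 °C, τ = M c_p/UA = 1120·1.77/1.91 = 1037.9 s.
Solution: T(t) = T_ss + (T₀ − T_ss) e^(−t/τ).
T(2020) = 17.800 + (54.200)·0.14281 = 25.540 °C.

25.5 °C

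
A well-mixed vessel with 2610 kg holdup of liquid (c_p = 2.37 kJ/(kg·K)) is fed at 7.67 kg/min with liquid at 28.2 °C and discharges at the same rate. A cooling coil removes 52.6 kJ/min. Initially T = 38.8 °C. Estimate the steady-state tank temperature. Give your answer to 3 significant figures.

Energy balance: M c_p dT/dt = ṁ c_p (T_in − T) − 52.6.
At steady state dT/dt = 0 ⇒ T_ss = T_in − Q̇/(ṁ c_p) = 28.2 − 52.6/(7.67·2.37) = 25.306 °C.

25.3 °C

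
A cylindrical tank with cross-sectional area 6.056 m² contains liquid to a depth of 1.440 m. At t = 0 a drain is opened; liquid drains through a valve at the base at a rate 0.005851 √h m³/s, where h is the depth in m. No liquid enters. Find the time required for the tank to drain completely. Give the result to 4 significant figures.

2484 s

A dh/dt = −Q_out = −0.005851 √h.
∫ h^(−1/2) dh = −(0.005851/A) ∫ dt, giving 2√h = 2√h₀ − (0.005851/A) t.
Tank is empty when √h = 0: t_empty = 2A√h₀/0.005851.
t_empty = 2·6.056·√1.440/0.005851 = 12.1120·1.20000/0.005851 = 2484.09 s.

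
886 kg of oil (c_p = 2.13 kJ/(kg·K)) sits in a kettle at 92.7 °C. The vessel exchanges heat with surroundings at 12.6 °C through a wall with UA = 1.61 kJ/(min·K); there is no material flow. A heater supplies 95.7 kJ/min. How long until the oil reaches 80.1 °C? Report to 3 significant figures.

M c_p dT/dt = −UA(T − T_amb) + Q̇.
τ = M c_p/UA = 1172.2 min; T_ss = T_amb + Q̇/UA = 12.6 + 95.7/1.61 = 72.041 °C.
T(t) = T_ss + (T₀ − T_ss)e^(−t/τ); set T = 80.1:
t = −τ ln[(T − T_ss)/(T₀ − T_ss)] = −1172.2 · ln(0.39010) = 1103.4 min.

1100 min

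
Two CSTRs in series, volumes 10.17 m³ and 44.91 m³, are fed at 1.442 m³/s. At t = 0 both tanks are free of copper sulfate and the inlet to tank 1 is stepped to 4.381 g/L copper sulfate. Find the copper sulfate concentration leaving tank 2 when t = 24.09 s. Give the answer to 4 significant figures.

1.810 g/L

Time constants: τᵢ = Vᵢ/Q for each well-mixed tank.
τ₁ = 10.17/1.442 = 7.05270 s; τ₂ = 44.91/1.442 = 31.1442 s.
Tank 1: C₁ = C_in(1 − e^(−t/τ₁)). Tank 2 (τ₁ ≠ τ₂): C₂ = C_in[1 − (τ₁ e^(−t/τ₁) − τ₂ e^(−t/τ₂))/(τ₁ − τ₂)].
At t = 24.09: e^(−t/τ₁) = 0.0328530, e^(−t/τ₂) = 0.461396.
C₂ = 4.381·[1 − (7.05270·0.0328530 − 31.1442·0.461396)/(-24.0915)] = 4.381·0.413149 = 1.81001 g/L.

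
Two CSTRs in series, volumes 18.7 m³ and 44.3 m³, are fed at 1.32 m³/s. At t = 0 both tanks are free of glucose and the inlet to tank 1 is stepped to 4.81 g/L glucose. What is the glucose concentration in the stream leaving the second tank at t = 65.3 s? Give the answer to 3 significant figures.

Each tank obeys Vᵢ dCᵢ/dt = Q(Cᵢ₋₁ − Cᵢ), so τᵢ = Vᵢ/Q.
τ₁ = 18.7/1.32 = 14.167 s; τ₂ = 44.3/1.32 = 33.561 s.
Tank 1: C₁ = C_in(1 − e^(−t/τ₁)). Tank 2 (τ₁ ≠ τ₂): C₂ = C_in[1 − (τ₁ e^(−t/τ₁) − τ₂ e^(−t/τ₂))/(τ₁ − τ₂)].
At t = 65.3: e^(−t/τ₁) = 0.0099577, e^(−t/τ₂) = 0.14288.
C₂ = 4.81·[1 − (14.167·0.0099577 − 33.561·0.14288)/(-19.394)] = 4.81·0.76002 = 3.6557 g/L.

3.66 g/L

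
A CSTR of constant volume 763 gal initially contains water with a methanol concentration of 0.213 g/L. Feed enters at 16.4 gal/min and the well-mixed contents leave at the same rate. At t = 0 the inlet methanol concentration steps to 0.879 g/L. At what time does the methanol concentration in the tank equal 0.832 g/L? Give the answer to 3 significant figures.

Accumulation = in − out for the solute gives V dC/dt = Q(C_in − C), so τ = V/Q = 46.524 min.
C(t) = C_in + (C₀ − C_in) e^(−t/τ). Set C = 0.832 and solve for t:
e^(−t/τ) = (C − C_in)/(C₀ − C_in) = (0.832 − 0.879)/(0.213 − 0.879) = 0.070571
t = −τ ln(…) = 46.524 × 2.6511 = 123.34 min.

123 min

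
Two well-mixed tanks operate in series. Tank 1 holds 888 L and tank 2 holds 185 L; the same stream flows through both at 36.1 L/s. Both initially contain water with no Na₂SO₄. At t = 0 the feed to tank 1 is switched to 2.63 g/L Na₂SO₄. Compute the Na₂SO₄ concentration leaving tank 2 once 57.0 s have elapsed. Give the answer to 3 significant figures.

2.30 g/L

Each tank obeys Vᵢ dCᵢ/dt = Q(Cᵢ₋₁ − Cᵢ), so τᵢ = Vᵢ/Q.
τ₁ = 888/36.1 = 24.598 s; τ₂ = 185/36.1 = 5.1247 s.
Tank 1: C₁ = C_in(1 − e^(−t/τ₁)). Tank 2 (τ₁ ≠ τ₂): C₂ = C_in[1 − (τ₁ e^(−t/τ₁) − τ₂ e^(−t/τ₂))/(τ₁ − τ₂)].
At t = 57.0: e^(−t/τ₁) = 0.098546, e^(−t/τ₂) = 1.4773e-05.
C₂ = 2.63·[1 − (24.598·0.098546 − 5.1247·1.4773e-05)/(19.474)] = 2.63·0.87552 = 2.3026 g/L.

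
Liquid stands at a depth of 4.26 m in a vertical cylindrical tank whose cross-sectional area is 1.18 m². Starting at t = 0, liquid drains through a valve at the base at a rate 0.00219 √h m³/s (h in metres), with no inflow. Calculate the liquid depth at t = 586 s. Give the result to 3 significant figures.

2.31 m

With no inflow, A dh/dt = −0.00219 √h.
∫ h^(−1/2) dh = −(0.00219/A) ∫ dt, giving 2√h = 2√h₀ − (0.00219/A) t.
√h = √4.26 − 0.00219·586/(2·1.18) = 2.0640 − 0.54379 = 1.5202.
h = 1.5202² = 2.3110 m.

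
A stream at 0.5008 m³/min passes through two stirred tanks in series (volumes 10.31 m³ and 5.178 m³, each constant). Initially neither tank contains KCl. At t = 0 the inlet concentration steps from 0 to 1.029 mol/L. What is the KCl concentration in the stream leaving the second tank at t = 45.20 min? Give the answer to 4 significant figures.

0.8120 mol/L

Time constants: τᵢ = Vᵢ/Q for each well-mixed tank.
τ₁ = 10.31/0.5008 = 20.5871 min; τ₂ = 5.178/0.5008 = 10.3395 min.
Solving the cascade with C₁(0)=C₂(0)=0 gives C₂(t) = C_in[1 − (τ₁ e^(−t/τ₁) − τ₂ e^(−t/τ₂))/(τ₁ − τ₂)].
At t = 45.20: e^(−t/τ₁) = 0.111297, e^(−t/τ₂) = 0.0126310.
C₂ = 1.029·[1 − (20.5871·0.111297 − 10.3395·0.0126310)/(10.2476)] = 1.029·0.789153 = 0.812038 mol/L.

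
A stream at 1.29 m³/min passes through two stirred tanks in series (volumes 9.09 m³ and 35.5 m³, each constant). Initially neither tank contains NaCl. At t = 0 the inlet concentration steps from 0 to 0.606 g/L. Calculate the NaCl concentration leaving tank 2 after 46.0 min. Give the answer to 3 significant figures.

Each tank obeys Vᵢ dCᵢ/dt = Q(Cᵢ₋₁ − Cᵢ), so τᵢ = Vᵢ/Q.
τ₁ = 9.09/1.29 = 7.0465 min; τ₂ = 35.5/1.29 = 27.519 min.
Tank 1: C₁ = C_in(1 − e^(−t/τ₁)). Tank 2 (τ₁ ≠ τ₂): C₂ = C_in[1 − (τ₁ e^(−t/τ₁) − τ₂ e^(−t/τ₂))/(τ₁ − τ₂)].
At t = 46.0: e^(−t/τ₁) = 0.0014618, e^(−t/τ₂) = 0.18796.
C₂ = 0.606·[1 − (7.0465·0.0014618 − 27.519·0.18796)/(-20.473)] = 0.606·0.74786 = 0.45320 g/L.

0.453 g/L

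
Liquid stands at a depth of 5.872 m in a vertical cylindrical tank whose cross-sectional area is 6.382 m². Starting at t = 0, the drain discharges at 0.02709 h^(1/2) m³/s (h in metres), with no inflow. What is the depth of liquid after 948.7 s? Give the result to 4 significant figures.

0.1679 m

With no inflow, A dh/dt = −0.02709 √h.
Separate and integrate: 2(√h − √h₀) = −(0.02709/A) t.
√h = √5.872 − 0.02709·948.7/(2·6.382) = 2.42322 − 2.01350 = 0.409723.
h = 0.409723² = 0.167873 m.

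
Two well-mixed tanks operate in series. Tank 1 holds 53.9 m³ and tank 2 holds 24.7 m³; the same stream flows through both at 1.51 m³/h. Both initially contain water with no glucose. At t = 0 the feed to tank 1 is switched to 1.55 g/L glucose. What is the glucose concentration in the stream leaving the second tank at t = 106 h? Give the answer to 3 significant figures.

Each tank obeys Vᵢ dCᵢ/dt = Q(Cᵢ₋₁ − Cᵢ), so τᵢ = Vᵢ/Q.
τ₁ = 53.9/1.51 = 35.695 h; τ₂ = 24.7/1.51 = 16.358 h.
Solving the cascade with C₁(0)=C₂(0)=0 gives C₂(t) = C_in[1 − (τ₁ e^(−t/τ₁) − τ₂ e^(−t/τ₂))/(τ₁ − τ₂)].
At t = 106: e^(−t/τ₁) = 0.051325, e^(−t/τ₂) = 0.0015336.
C₂ = 1.55·[1 − (35.695·0.051325 − 16.358·0.0015336)/(19.338)] = 1.55·0.90656 = 1.4052 g/L.

1.41 g/L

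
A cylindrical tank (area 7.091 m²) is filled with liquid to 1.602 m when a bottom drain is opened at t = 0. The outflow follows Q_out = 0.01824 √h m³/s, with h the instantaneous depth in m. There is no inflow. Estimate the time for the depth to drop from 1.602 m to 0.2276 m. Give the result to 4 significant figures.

Volume balance on the tank: A dh/dt = −0.01824 √h.
∫ h^(−1/2) dh = −(0.01824/A) ∫ dt, giving 2√h = 2√h₀ − (0.01824/A) t.
t = 2A(√h₀ − √h)/0.01824 = 2·7.091·(√1.602 − √0.2276)/0.01824
  = 14.1820 × (1.26570 − 0.477074) / 0.01824 = 613.175 s.

613.2 s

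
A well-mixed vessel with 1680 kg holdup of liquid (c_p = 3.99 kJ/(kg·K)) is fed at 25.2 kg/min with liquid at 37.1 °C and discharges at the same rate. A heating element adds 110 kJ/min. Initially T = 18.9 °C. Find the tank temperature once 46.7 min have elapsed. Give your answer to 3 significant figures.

28.6 °C

First-law balance (no shaft work): M c_p dT/dt = ṁ c_p (T_in − T) + 110.
τ = M/ṁ = 66.667 min; T_ss = T_in + Q̇/(ṁ c_p) = 37.1 + 110/(25.2·3.99) = 38.194 °C.
Integrating: T(t) = T_ss + (T₀ − T_ss) e^(−t/τ).
T(46.7) = 38.194 + (-19.294)·e^(−46.7/66.667) = 38.194 + (-19.294)·0.49634 = 28.618 °C.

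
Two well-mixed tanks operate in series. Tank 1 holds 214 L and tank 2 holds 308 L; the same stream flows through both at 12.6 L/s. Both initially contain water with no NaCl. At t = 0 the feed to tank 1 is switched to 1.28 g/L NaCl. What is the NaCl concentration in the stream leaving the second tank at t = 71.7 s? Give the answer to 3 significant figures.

1.10 g/L

Time constants: τᵢ = Vᵢ/Q for each well-mixed tank.
τ₁ = 214/12.6 = 16.984 s; τ₂ = 308/12.6 = 24.444 s.
Tank 1: C₁ = C_in(1 − e^(−t/τ₁)). Tank 2 (τ₁ ≠ τ₂): C₂ = C_in[1 − (τ₁ e^(−t/τ₁) − τ₂ e^(−t/τ₂))/(τ₁ − τ₂)].
At t = 71.7: e^(−t/τ₁) = 0.014675, e^(−t/τ₂) = 0.053227.
C₂ = 1.28·[1 − (16.984·0.014675 − 24.444·0.053227)/(-7.4603)] = 1.28·0.85901 = 1.0995 g/L.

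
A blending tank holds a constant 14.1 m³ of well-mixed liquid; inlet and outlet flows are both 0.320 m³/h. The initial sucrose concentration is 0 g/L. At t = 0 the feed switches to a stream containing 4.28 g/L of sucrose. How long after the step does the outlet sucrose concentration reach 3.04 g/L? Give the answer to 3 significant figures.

54.6 h

Species balance: V dC/dt = Q(C_in − C) ⇒ τ = V/Q = 44.062 h.
C(t) = C_in + (C₀ − C_in) e^(−t/τ). Set C = 3.04 and solve for t:
e^(−t/τ) = (C − C_in)/(C₀ − C_in) = (3.04 − 4.28)/(0 − 4.28) = 0.28972
t = −τ ln(…) = 44.062 × 1.2388 = 54.586 h.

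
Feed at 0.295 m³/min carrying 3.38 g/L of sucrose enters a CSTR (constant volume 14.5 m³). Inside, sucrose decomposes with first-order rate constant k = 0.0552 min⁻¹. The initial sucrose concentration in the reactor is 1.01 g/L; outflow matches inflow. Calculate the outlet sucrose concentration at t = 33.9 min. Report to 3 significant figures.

0.918 g/L

V dC/dt = Q(C_in − C) − k V C.
dC/dt = (Q/V) C_in − (Q/V + k) C; effective rate a = Q/V + k = 0.020345 + 0.0552 = 0.075545 min⁻¹.
C_ss = Q C_in/(Q + kV) = 0.91026 g/L; C(t) = C_ss + (C₀ − C_ss) e^(−a t).
C(33.9) = 0.91026 + (0.099739)·e^(−0.075545·33.9) = 0.91026 + (0.099739)·0.077230 = 0.91796 g/L.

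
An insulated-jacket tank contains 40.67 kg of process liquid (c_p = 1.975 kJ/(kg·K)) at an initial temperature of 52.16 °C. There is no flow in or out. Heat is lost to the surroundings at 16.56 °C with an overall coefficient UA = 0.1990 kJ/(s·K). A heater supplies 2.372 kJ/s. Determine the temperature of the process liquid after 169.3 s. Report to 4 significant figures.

M c_p dT/dt = −UA(T − T_amb) + Q̇.
dT/dt = (T_ss − T)/τ with T_ss = T_amb + Q̇/UA = 16.56 + 2.372/0.1990 = 28.4796 °C, τ = M c_p/UA = 40.67·1.975/0.1990 = 403.634 s.
T approaches T_ss exponentially: T(t) = T_ss + (T₀ − T_ss) e^(−t/τ).
T(169.3) = 28.4796 + (23.6804)·0.657416 = 44.0475 °C.

44.05 °C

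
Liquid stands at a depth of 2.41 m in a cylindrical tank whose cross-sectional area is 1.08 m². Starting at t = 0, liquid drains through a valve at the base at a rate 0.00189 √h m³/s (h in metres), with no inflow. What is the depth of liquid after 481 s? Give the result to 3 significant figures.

1.28 m

Mass balance (ρ constant): A dh/dt = −0.00189 √h.
∫ h^(−1/2) dh = −(0.00189/A) ∫ dt, giving 2√h = 2√h₀ − (0.00189/A) t.
√h = √2.41 − 0.00189·481/(2·1.08) = 1.5524 − 0.42087 = 1.1315.
h = 1.1315² = 1.2804 m.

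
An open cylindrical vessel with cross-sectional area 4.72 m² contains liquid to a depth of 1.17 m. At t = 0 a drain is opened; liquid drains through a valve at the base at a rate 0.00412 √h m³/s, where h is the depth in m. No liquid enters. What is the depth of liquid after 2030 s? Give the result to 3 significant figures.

A dh/dt = −Q_out = −0.00412 √h.
This is separable: 2 d(√h)/dt = −0.00412/A, so √h = √h₀ − (0.00412/(2A)) t.
√h = √1.17 − 0.00412·2030/(2·4.72) = 1.0817 − 0.88597 = 0.19569.
h = 0.19569² = 0.038295 m.

0.0383 m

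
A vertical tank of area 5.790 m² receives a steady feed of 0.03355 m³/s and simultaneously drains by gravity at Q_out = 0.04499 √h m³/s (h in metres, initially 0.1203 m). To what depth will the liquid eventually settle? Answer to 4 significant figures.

0.5561 m

Level balance: A dh/dt = 0.03355 − 0.04499 √h. Setting dh/dt = 0:
Q_in = 0.04499 √h_ss ⇒ √h_ss = 0.03355/0.04499 = 0.745721.
h_ss = 0.745721² = 0.556100 m. (Since h₀ = 0.1203 m < h_ss, the level will rise toward this value.)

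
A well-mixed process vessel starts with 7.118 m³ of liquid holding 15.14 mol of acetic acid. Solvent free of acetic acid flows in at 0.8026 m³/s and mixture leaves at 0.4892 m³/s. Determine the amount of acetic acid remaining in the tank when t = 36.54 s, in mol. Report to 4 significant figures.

Total volume: dV/dt = Q_in − Q_out = 0.313400 m³/s, so V(t) = 7.118 + 0.313400 t and V(36.54) = 18.5696 m³.
Species balance (pure solvent in): dm/dt = −Q_out · m/V(t).
Separate: dm/m = −Q_out dt/V(t) ⇒ ln(m/m₀) = −(Q_out/(Q_in−Q_out)) ln(V/V₀).
m = m₀ (V₀/V)^(Q_out/(Q_in−Q_out)) = 15.14 × (7.118/18.5696)^(1.56094) = 3.38905 mol.

3.389 mol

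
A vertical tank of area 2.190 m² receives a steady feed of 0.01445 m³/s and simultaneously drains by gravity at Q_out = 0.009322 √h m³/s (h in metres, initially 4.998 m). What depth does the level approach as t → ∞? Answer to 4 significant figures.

2.403 m

Level balance: A dh/dt = 0.01445 − 0.009322 √h. Setting dh/dt = 0:
Q_in = 0.009322 √h_ss ⇒ √h_ss = 0.01445/0.009322 = 1.55010.
h_ss = 1.55010² = 2.40280 m. (Since h₀ = 4.998 m > h_ss, the level will fall toward this value.)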